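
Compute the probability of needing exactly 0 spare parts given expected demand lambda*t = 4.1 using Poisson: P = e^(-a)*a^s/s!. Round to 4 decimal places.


a = 4.1, s = 0
e^(-a) = e^(-4.1) = 0.0166
a^s = 4.1^0 = 1.0
s! = 1
P = 0.0166 * 1.0 / 1
P = 0.0166

0.0166


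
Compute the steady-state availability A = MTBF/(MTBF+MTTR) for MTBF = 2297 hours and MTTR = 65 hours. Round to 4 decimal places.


MTBF = 2297
MTTR = 65
MTBF + MTTR = 2362
A = 2297 / 2362
A = 0.9725

0.9725


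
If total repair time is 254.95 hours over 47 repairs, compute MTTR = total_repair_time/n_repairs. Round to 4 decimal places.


total_repair_time = 254.95
n_repairs = 47
MTTR = 254.95 / 47
MTTR = 5.4245

5.4245


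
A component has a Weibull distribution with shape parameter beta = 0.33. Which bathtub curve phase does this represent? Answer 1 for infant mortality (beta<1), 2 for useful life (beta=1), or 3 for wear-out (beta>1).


beta = 0.33
Compare beta to 1:
beta < 1 => infant mortality (phase 1)
beta = 1 => useful life (phase 2)
beta > 1 => wear-out (phase 3)
Since beta = 0.33, this is infant mortality (decreasing failure rate)
Phase = 1

1


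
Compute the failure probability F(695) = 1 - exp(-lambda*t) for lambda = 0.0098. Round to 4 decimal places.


lambda = 0.0098, t = 695
lambda * t = 6.811
exp(-6.811) = 0.0011
F(t) = 1 - 0.0011
F(t) = 0.9989

0.9989


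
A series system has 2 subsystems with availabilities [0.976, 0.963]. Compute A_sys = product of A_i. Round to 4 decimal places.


Subsystems: [0.976, 0.963]
After subsystem 1 (A=0.976): product = 0.976
After subsystem 2 (A=0.963): product = 0.9399
A_sys = 0.9399

0.9399


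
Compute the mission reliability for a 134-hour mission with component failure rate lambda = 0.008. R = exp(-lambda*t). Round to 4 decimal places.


lambda = 0.008
mission_time = 134
lambda * t = 0.008 * 134 = 1.072
R = exp(-1.072)
R = 0.3423

0.3423


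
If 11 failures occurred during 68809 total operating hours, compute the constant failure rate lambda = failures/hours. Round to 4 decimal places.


failures = 11
total_hours = 68809
lambda = 11 / 68809
lambda = 0.0002

0.0002


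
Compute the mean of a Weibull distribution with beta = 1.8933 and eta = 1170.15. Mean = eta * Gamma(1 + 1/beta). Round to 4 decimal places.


beta = 1.8933, eta = 1170.15
1/beta = 0.5282
1 + 1/beta = 1.5282
Gamma(1.5282) = 0.8875
Mean = 1170.15 * 0.8875
Mean = 1038.4674

1038.4674


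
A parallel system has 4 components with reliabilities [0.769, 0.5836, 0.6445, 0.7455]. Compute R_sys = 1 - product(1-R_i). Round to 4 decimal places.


Components: [0.769, 0.5836, 0.6445, 0.7455]
(1 - 0.769) = 0.231, running product = 0.231
(1 - 0.5836) = 0.4164, running product = 0.0962
(1 - 0.6445) = 0.3555, running product = 0.0342
(1 - 0.7455) = 0.2545, running product = 0.0087
Product of (1-R_i) = 0.0087
R_sys = 1 - 0.0087 = 0.9913

0.9913


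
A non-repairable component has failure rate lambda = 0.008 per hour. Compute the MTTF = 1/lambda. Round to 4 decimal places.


lambda = 0.008
MTTF = 1 / 0.008
MTTF = 125.0

125.0


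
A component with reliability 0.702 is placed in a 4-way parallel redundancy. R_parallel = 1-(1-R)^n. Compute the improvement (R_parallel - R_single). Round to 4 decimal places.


R_single = 0.702, n = 4
1 - R_single = 0.298
(1 - R_single)^n = 0.298^4 = 0.0079
R_parallel = 1 - 0.0079 = 0.9921
Improvement = 0.9921 - 0.702
Improvement = 0.2901

0.2901


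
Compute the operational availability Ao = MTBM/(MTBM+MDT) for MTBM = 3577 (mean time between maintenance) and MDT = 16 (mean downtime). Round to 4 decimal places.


MTBM = 3577
MDT = 16
MTBM + MDT = 3593
Ao = 3577 / 3593
Ao = 0.9955

0.9955


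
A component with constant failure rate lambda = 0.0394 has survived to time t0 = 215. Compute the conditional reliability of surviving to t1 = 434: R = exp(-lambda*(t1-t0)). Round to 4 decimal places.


lambda = 0.0394
t0 = 215, t1 = 434
t1 - t0 = 219
lambda * (t1-t0) = 0.0394 * 219 = 8.6286
R = exp(-8.6286)
R = 0.0002

0.0002


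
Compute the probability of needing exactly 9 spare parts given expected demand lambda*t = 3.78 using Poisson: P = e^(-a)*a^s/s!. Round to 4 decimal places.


a = 3.78, s = 9
e^(-a) = e^(-3.78) = 0.0228
a^s = 3.78^9 = 157552.8264
s! = 362880
P = 0.0228 * 157552.8264 / 362880
P = 0.0099

0.0099


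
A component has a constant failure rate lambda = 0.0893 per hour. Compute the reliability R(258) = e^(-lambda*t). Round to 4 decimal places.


lambda = 0.0893
t = 258
lambda * t = 23.0394
R(t) = e^(-23.0394)
R(t) = 0.0

0.0


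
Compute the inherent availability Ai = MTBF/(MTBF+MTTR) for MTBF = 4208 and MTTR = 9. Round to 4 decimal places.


MTBF = 4208
MTTR = 9
MTBF + MTTR = 4217
Ai = 4208 / 4217
Ai = 0.9979

0.9979


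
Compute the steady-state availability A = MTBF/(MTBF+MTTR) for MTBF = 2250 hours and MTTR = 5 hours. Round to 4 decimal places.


MTBF = 2250
MTTR = 5
MTBF + MTTR = 2255
A = 2250 / 2255
A = 0.9978

0.9978


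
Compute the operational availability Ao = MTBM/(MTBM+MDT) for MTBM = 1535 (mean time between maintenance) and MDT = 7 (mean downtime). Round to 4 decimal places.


MTBM = 1535
MDT = 7
MTBM + MDT = 1542
Ao = 1535 / 1542
Ao = 0.9955

0.9955


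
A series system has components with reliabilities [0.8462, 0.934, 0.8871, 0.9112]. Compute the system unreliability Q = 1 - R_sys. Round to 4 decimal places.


Components: [0.8462, 0.934, 0.8871, 0.9112]
After component 1: product = 0.8462
After component 2: product = 0.7904
After component 3: product = 0.7011
After component 4: product = 0.6389
R_sys = 0.6389
Q = 1 - 0.6389 = 0.3611

0.3611


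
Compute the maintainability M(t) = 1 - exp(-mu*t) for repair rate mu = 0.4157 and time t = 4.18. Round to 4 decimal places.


mu = 0.4157, t = 4.18
mu * t = 0.4157 * 4.18 = 1.7376
exp(-1.7376) = 0.1759
M(t) = 1 - 0.1759
M(t) = 0.8241

0.8241


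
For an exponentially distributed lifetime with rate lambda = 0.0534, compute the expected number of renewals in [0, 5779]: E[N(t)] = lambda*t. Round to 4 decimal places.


lambda = 0.0534
t = 5779
E[N(t)] = lambda * t
E[N(t)] = 0.0534 * 5779
E[N(t)] = 308.5986

308.5986


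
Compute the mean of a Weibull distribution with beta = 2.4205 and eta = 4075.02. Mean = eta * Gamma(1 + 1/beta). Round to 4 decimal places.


beta = 2.4205, eta = 4075.02
1/beta = 0.4131
1 + 1/beta = 1.4131
Gamma(1.4131) = 0.8866
Mean = 4075.02 * 0.8866
Mean = 3613.0215

3613.0215


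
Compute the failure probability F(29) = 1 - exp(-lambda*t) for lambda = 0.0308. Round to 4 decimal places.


lambda = 0.0308, t = 29
lambda * t = 0.8932
exp(-0.8932) = 0.4093
F(t) = 1 - 0.4093
F(t) = 0.5907

0.5907


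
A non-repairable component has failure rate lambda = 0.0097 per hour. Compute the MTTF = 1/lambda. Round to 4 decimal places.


lambda = 0.0097
MTTF = 1 / 0.0097
MTTF = 103.0928

103.0928


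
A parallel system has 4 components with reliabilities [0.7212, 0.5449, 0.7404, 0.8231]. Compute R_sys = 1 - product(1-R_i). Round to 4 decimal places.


Components: [0.7212, 0.5449, 0.7404, 0.8231]
(1 - 0.7212) = 0.2788, running product = 0.2788
(1 - 0.5449) = 0.4551, running product = 0.1269
(1 - 0.7404) = 0.2596, running product = 0.0329
(1 - 0.8231) = 0.1769, running product = 0.0058
Product of (1-R_i) = 0.0058
R_sys = 1 - 0.0058 = 0.9942

0.9942


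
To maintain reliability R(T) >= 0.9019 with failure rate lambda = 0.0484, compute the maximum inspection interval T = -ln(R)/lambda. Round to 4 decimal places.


R_target = 0.9019
lambda = 0.0484
-ln(0.9019) = 0.1033
T = 0.1033 / 0.0484
T = 2.1333

2.1333


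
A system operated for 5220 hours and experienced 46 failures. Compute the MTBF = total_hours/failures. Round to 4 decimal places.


total_hours = 5220
failures = 46
MTBF = 5220 / 46
MTBF = 113.4783

113.4783


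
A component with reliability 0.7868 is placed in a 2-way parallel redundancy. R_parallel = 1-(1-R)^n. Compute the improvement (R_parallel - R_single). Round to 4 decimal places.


R_single = 0.7868, n = 2
1 - R_single = 0.2132
(1 - R_single)^n = 0.2132^2 = 0.0455
R_parallel = 1 - 0.0455 = 0.9545
Improvement = 0.9545 - 0.7868
Improvement = 0.1677

0.1677


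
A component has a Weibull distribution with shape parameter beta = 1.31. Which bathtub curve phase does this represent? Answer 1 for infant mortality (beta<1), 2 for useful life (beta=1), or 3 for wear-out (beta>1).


beta = 1.31
Compare beta to 1:
beta < 1 => infant mortality (phase 1)
beta = 1 => useful life (phase 2)
beta > 1 => wear-out (phase 3)
Since beta = 1.31, this is wear-out (increasing failure rate)
Phase = 3

3


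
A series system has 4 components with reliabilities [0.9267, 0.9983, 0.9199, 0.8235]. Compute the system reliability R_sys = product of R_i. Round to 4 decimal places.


Components: [0.9267, 0.9983, 0.9199, 0.8235]
After component 1 (R=0.9267): product = 0.9267
After component 2 (R=0.9983): product = 0.9251
After component 3 (R=0.9199): product = 0.851
After component 4 (R=0.8235): product = 0.7008
R_sys = 0.7008

0.7008


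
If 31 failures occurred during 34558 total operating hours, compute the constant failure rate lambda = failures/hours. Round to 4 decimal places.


failures = 31
total_hours = 34558
lambda = 31 / 34558
lambda = 0.0009

0.0009


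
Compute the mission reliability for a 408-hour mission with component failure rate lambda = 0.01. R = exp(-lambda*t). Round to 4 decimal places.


lambda = 0.01
mission_time = 408
lambda * t = 0.01 * 408 = 4.08
R = exp(-4.08)
R = 0.0169

0.0169


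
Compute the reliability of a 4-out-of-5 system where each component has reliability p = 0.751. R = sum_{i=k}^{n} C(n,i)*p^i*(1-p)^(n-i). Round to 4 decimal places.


k = 4, n = 5, p = 0.751
i=4: C(5,4)=5 * 0.751^4 * 0.249^1 = 0.396
i=5: C(5,5)=1 * 0.751^5 * 0.249^0 = 0.2389
R = sum of terms = 0.6349

0.6349


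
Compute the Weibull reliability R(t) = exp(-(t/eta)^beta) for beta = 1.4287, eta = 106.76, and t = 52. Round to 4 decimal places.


beta = 1.4287, eta = 106.76, t = 52
t/eta = 52 / 106.76 = 0.4871
(t/eta)^beta = 0.4871^1.4287 = 0.3578
R(t) = exp(-0.3578)
R(t) = 0.6992

0.6992


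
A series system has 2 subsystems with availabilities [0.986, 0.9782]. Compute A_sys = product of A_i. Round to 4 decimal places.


Subsystems: [0.986, 0.9782]
After subsystem 1 (A=0.986): product = 0.986
After subsystem 2 (A=0.9782): product = 0.9645
A_sys = 0.9645

0.9645


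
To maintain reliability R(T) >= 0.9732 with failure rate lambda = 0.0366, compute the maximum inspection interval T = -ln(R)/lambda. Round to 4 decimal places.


R_target = 0.9732
lambda = 0.0366
-ln(0.9732) = 0.0272
T = 0.0272 / 0.0366
T = 0.7422

0.7422


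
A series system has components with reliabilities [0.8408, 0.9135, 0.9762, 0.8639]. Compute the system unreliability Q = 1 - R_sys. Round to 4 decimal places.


Components: [0.8408, 0.9135, 0.9762, 0.8639]
After component 1: product = 0.8408
After component 2: product = 0.7681
After component 3: product = 0.7498
After component 4: product = 0.6477
R_sys = 0.6477
Q = 1 - 0.6477 = 0.3523

0.3523


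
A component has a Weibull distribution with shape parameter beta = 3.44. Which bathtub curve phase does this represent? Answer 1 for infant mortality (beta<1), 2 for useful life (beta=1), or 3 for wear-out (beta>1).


beta = 3.44
Compare beta to 1:
beta < 1 => infant mortality (phase 1)
beta = 1 => useful life (phase 2)
beta > 1 => wear-out (phase 3)
Since beta = 3.44, this is wear-out (increasing failure rate)
Phase = 3

3


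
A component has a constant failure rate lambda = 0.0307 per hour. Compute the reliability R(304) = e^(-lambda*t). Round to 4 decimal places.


lambda = 0.0307
t = 304
lambda * t = 9.3328
R(t) = e^(-9.3328)
R(t) = 0.0001

0.0001


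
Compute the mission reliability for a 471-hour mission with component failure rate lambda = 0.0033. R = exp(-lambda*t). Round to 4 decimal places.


lambda = 0.0033
mission_time = 471
lambda * t = 0.0033 * 471 = 1.5543
R = exp(-1.5543)
R = 0.2113

0.2113


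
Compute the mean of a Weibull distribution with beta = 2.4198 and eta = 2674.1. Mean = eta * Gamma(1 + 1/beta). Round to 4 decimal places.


beta = 2.4198, eta = 2674.1
1/beta = 0.4133
1 + 1/beta = 1.4133
Gamma(1.4133) = 0.8866
Mean = 2674.1 * 0.8866
Mean = 2370.9148

2370.9148


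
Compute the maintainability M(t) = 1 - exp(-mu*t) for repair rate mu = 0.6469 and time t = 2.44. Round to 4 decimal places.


mu = 0.6469, t = 2.44
mu * t = 0.6469 * 2.44 = 1.5784
exp(-1.5784) = 0.2063
M(t) = 1 - 0.2063
M(t) = 0.7937

0.7937


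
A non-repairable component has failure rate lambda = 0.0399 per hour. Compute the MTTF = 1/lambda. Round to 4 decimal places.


lambda = 0.0399
MTTF = 1 / 0.0399
MTTF = 25.0627

25.0627


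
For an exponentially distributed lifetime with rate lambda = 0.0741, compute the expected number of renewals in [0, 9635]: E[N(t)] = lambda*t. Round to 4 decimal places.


lambda = 0.0741
t = 9635
E[N(t)] = lambda * t
E[N(t)] = 0.0741 * 9635
E[N(t)] = 713.9535

713.9535


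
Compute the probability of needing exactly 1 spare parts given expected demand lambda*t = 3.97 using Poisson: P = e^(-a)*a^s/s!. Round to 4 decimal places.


a = 3.97, s = 1
e^(-a) = e^(-3.97) = 0.0189
a^s = 3.97^1 = 3.97
s! = 1
P = 0.0189 * 3.97 / 1
P = 0.0749

0.0749


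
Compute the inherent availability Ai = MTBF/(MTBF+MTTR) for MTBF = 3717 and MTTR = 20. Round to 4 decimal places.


MTBF = 3717
MTTR = 20
MTBF + MTTR = 3737
Ai = 3717 / 3737
Ai = 0.9946

0.9946


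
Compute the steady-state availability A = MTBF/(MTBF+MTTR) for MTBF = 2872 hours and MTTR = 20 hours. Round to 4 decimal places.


MTBF = 2872
MTTR = 20
MTBF + MTTR = 2892
A = 2872 / 2892
A = 0.9931

0.9931


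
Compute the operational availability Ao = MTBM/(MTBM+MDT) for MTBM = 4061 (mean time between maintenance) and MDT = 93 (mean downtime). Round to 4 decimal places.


MTBM = 4061
MDT = 93
MTBM + MDT = 4154
Ao = 4061 / 4154
Ao = 0.9776

0.9776


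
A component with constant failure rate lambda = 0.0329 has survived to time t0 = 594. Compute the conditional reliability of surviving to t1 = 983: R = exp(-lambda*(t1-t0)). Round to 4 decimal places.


lambda = 0.0329
t0 = 594, t1 = 983
t1 - t0 = 389
lambda * (t1-t0) = 0.0329 * 389 = 12.7981
R = exp(-12.7981)
R = 0.0

0.0


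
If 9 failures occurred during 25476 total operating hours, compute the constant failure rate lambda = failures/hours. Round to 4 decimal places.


failures = 9
total_hours = 25476
lambda = 9 / 25476
lambda = 0.0004

0.0004


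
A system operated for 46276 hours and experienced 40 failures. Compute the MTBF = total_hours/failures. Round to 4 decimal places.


total_hours = 46276
failures = 40
MTBF = 46276 / 40
MTBF = 1156.9

1156.9


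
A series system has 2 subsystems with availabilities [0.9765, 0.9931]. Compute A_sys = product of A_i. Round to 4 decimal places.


Subsystems: [0.9765, 0.9931]
After subsystem 1 (A=0.9765): product = 0.9765
After subsystem 2 (A=0.9931): product = 0.9698
A_sys = 0.9698

0.9698


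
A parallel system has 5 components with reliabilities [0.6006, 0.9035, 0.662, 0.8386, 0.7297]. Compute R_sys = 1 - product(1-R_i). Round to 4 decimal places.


Components: [0.6006, 0.9035, 0.662, 0.8386, 0.7297]
(1 - 0.6006) = 0.3994, running product = 0.3994
(1 - 0.9035) = 0.0965, running product = 0.0385
(1 - 0.662) = 0.338, running product = 0.013
(1 - 0.8386) = 0.1614, running product = 0.0021
(1 - 0.7297) = 0.2703, running product = 0.0006
Product of (1-R_i) = 0.0006
R_sys = 1 - 0.0006 = 0.9994

0.9994


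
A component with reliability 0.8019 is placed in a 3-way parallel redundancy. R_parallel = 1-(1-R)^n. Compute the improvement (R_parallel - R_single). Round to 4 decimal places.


R_single = 0.8019, n = 3
1 - R_single = 0.1981
(1 - R_single)^n = 0.1981^3 = 0.0078
R_parallel = 1 - 0.0078 = 0.9922
Improvement = 0.9922 - 0.8019
Improvement = 0.1903

0.1903


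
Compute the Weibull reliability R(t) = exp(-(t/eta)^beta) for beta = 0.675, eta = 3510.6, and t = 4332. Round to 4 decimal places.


beta = 0.675, eta = 3510.6, t = 4332
t/eta = 4332 / 3510.6 = 1.234
(t/eta)^beta = 1.234^0.675 = 1.1525
R(t) = exp(-1.1525)
R(t) = 0.3159

0.3159


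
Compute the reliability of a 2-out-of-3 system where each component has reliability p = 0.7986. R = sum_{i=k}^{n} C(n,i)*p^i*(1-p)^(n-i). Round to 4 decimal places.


k = 2, n = 3, p = 0.7986
i=2: C(3,2)=3 * 0.7986^2 * 0.2014^1 = 0.3853
i=3: C(3,3)=1 * 0.7986^3 * 0.2014^0 = 0.5093
R = sum of terms = 0.8947

0.8947


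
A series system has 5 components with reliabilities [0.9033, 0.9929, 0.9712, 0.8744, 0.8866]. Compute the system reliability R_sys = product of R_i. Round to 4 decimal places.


Components: [0.9033, 0.9929, 0.9712, 0.8744, 0.8866]
After component 1 (R=0.9033): product = 0.9033
After component 2 (R=0.9929): product = 0.8969
After component 3 (R=0.9712): product = 0.8711
After component 4 (R=0.8744): product = 0.7617
After component 5 (R=0.8866): product = 0.6753
R_sys = 0.6753

0.6753


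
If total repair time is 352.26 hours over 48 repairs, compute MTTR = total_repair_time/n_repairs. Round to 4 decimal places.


total_repair_time = 352.26
n_repairs = 48
MTTR = 352.26 / 48
MTTR = 7.3388

7.3388


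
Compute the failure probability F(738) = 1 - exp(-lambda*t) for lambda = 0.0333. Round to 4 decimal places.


lambda = 0.0333, t = 738
lambda * t = 24.5754
exp(-24.5754) = 0.0
F(t) = 1 - 0.0
F(t) = 1.0

1.0


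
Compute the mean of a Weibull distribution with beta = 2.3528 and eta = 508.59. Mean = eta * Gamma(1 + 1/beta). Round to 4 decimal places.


beta = 2.3528, eta = 508.59
1/beta = 0.425
1 + 1/beta = 1.425
Gamma(1.425) = 0.8862
Mean = 508.59 * 0.8862
Mean = 450.7044

450.7044


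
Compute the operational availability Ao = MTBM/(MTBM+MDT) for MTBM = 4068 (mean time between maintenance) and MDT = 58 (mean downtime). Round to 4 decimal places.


MTBM = 4068
MDT = 58
MTBM + MDT = 4126
Ao = 4068 / 4126
Ao = 0.9859

0.9859


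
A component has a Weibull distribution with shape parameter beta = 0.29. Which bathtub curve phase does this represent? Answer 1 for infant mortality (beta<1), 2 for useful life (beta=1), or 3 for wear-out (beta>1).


beta = 0.29
Compare beta to 1:
beta < 1 => infant mortality (phase 1)
beta = 1 => useful life (phase 2)
beta > 1 => wear-out (phase 3)
Since beta = 0.29, this is infant mortality (decreasing failure rate)
Phase = 1

1


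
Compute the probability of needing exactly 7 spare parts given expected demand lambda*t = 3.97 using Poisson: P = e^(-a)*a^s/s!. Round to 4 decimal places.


a = 3.97, s = 7
e^(-a) = e^(-3.97) = 0.0189
a^s = 3.97^7 = 15542.9535
s! = 5040
P = 0.0189 * 15542.9535 / 5040
P = 0.0582

0.0582


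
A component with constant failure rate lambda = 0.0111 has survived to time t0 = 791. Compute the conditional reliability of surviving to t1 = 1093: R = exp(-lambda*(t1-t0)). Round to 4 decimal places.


lambda = 0.0111
t0 = 791, t1 = 1093
t1 - t0 = 302
lambda * (t1-t0) = 0.0111 * 302 = 3.3522
R = exp(-3.3522)
R = 0.035

0.035


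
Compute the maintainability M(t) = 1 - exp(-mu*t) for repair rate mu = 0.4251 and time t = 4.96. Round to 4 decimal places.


mu = 0.4251, t = 4.96
mu * t = 0.4251 * 4.96 = 2.1085
exp(-2.1085) = 0.1214
M(t) = 1 - 0.1214
M(t) = 0.8786

0.8786


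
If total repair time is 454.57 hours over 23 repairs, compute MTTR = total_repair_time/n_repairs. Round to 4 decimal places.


total_repair_time = 454.57
n_repairs = 23
MTTR = 454.57 / 23
MTTR = 19.7639

19.7639


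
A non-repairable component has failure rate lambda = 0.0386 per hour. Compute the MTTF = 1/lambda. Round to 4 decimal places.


lambda = 0.0386
MTTF = 1 / 0.0386
MTTF = 25.9067

25.9067


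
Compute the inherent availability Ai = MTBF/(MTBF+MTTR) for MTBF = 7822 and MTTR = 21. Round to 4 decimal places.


MTBF = 7822
MTTR = 21
MTBF + MTTR = 7843
Ai = 7822 / 7843
Ai = 0.9973

0.9973


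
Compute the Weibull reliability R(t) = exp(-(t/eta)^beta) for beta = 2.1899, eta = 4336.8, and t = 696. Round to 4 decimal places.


beta = 2.1899, eta = 4336.8, t = 696
t/eta = 696 / 4336.8 = 0.1605
(t/eta)^beta = 0.1605^2.1899 = 0.0182
R(t) = exp(-0.0182)
R(t) = 0.982

0.982


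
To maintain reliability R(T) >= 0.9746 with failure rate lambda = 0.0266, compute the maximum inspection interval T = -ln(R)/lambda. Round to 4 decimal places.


R_target = 0.9746
lambda = 0.0266
-ln(0.9746) = 0.0257
T = 0.0257 / 0.0266
T = 0.9672

0.9672


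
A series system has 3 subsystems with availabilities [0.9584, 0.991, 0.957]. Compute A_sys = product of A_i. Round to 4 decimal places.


Subsystems: [0.9584, 0.991, 0.957]
After subsystem 1 (A=0.9584): product = 0.9584
After subsystem 2 (A=0.991): product = 0.9498
After subsystem 3 (A=0.957): product = 0.9089
A_sys = 0.9089

0.9089


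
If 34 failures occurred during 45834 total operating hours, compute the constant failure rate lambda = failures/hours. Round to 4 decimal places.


failures = 34
total_hours = 45834
lambda = 34 / 45834
lambda = 0.0007

0.0007


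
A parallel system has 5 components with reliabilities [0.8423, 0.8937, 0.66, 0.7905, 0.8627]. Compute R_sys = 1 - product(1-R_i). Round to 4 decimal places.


Components: [0.8423, 0.8937, 0.66, 0.7905, 0.8627]
(1 - 0.8423) = 0.1577, running product = 0.1577
(1 - 0.8937) = 0.1063, running product = 0.0168
(1 - 0.66) = 0.34, running product = 0.0057
(1 - 0.7905) = 0.2095, running product = 0.0012
(1 - 0.8627) = 0.1373, running product = 0.0002
Product of (1-R_i) = 0.0002
R_sys = 1 - 0.0002 = 0.9998

0.9998


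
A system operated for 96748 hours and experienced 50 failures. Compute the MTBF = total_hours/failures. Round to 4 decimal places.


total_hours = 96748
failures = 50
MTBF = 96748 / 50
MTBF = 1934.96

1934.96


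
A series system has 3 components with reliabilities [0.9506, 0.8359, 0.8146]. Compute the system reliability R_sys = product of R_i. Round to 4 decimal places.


Components: [0.9506, 0.8359, 0.8146]
After component 1 (R=0.9506): product = 0.9506
After component 2 (R=0.8359): product = 0.7946
After component 3 (R=0.8146): product = 0.6473
R_sys = 0.6473

0.6473


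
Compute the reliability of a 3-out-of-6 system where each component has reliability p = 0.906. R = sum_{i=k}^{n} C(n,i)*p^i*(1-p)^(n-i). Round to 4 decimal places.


k = 3, n = 6, p = 0.906
i=3: C(6,3)=20 * 0.906^3 * 0.094^3 = 0.0124
i=4: C(6,4)=15 * 0.906^4 * 0.094^2 = 0.0893
i=5: C(6,5)=6 * 0.906^5 * 0.094^1 = 0.3443
i=6: C(6,6)=1 * 0.906^6 * 0.094^0 = 0.5531
R = sum of terms = 0.999

0.999


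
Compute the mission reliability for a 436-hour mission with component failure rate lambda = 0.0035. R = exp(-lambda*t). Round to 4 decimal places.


lambda = 0.0035
mission_time = 436
lambda * t = 0.0035 * 436 = 1.526
R = exp(-1.526)
R = 0.2174

0.2174


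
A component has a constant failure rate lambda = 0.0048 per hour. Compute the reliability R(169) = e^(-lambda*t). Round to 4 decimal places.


lambda = 0.0048
t = 169
lambda * t = 0.8112
R(t) = e^(-0.8112)
R(t) = 0.4443

0.4443


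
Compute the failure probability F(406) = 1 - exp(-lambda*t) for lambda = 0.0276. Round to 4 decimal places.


lambda = 0.0276, t = 406
lambda * t = 11.2056
exp(-11.2056) = 0.0
F(t) = 1 - 0.0
F(t) = 1.0

1.0


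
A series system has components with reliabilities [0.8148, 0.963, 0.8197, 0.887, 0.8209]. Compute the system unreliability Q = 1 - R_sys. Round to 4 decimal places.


Components: [0.8148, 0.963, 0.8197, 0.887, 0.8209]
After component 1: product = 0.8148
After component 2: product = 0.7847
After component 3: product = 0.6432
After component 4: product = 0.5705
After component 5: product = 0.4683
R_sys = 0.4683
Q = 1 - 0.4683 = 0.5317

0.5317


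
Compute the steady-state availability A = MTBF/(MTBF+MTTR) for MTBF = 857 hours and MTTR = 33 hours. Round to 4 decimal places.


MTBF = 857
MTTR = 33
MTBF + MTTR = 890
A = 857 / 890
A = 0.9629

0.9629


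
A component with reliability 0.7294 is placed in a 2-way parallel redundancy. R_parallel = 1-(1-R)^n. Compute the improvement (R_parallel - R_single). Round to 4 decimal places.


R_single = 0.7294, n = 2
1 - R_single = 0.2706
(1 - R_single)^n = 0.2706^2 = 0.0732
R_parallel = 1 - 0.0732 = 0.9268
Improvement = 0.9268 - 0.7294
Improvement = 0.1974

0.1974


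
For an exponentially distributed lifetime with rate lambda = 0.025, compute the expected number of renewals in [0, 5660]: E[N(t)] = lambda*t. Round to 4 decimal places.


lambda = 0.025
t = 5660
E[N(t)] = lambda * t
E[N(t)] = 0.025 * 5660
E[N(t)] = 141.5

141.5


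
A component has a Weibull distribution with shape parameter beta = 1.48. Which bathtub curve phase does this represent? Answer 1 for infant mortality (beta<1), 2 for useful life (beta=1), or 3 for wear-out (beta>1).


beta = 1.48
Compare beta to 1:
beta < 1 => infant mortality (phase 1)
beta = 1 => useful life (phase 2)
beta > 1 => wear-out (phase 3)
Since beta = 1.48, this is wear-out (increasing failure rate)
Phase = 3

3


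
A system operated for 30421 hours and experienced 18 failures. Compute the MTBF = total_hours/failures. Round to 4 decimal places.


total_hours = 30421
failures = 18
MTBF = 30421 / 18
MTBF = 1690.0556

1690.0556


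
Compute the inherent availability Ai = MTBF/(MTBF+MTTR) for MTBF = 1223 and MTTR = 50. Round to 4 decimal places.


MTBF = 1223
MTTR = 50
MTBF + MTTR = 1273
Ai = 1223 / 1273
Ai = 0.9607

0.9607


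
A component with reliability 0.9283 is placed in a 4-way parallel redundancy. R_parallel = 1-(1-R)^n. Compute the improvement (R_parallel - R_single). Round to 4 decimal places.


R_single = 0.9283, n = 4
1 - R_single = 0.0717
(1 - R_single)^n = 0.0717^4 = 0.0
R_parallel = 1 - 0.0 = 1.0
Improvement = 1.0 - 0.9283
Improvement = 0.0717

0.0717


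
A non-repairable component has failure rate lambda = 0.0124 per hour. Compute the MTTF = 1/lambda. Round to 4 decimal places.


lambda = 0.0124
MTTF = 1 / 0.0124
MTTF = 80.6452

80.6452


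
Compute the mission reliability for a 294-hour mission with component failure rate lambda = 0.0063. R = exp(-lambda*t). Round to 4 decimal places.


lambda = 0.0063
mission_time = 294
lambda * t = 0.0063 * 294 = 1.8522
R = exp(-1.8522)
R = 0.1569

0.1569


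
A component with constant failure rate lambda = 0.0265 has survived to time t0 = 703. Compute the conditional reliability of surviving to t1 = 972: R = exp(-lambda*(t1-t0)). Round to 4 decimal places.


lambda = 0.0265
t0 = 703, t1 = 972
t1 - t0 = 269
lambda * (t1-t0) = 0.0265 * 269 = 7.1285
R = exp(-7.1285)
R = 0.0008

0.0008


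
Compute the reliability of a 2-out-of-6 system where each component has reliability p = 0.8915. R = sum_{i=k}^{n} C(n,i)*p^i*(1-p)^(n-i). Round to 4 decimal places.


k = 2, n = 6, p = 0.8915
i=2: C(6,2)=15 * 0.8915^2 * 0.1085^4 = 0.0017
i=3: C(6,3)=20 * 0.8915^3 * 0.1085^3 = 0.0181
i=4: C(6,4)=15 * 0.8915^4 * 0.1085^2 = 0.1115
i=5: C(6,5)=6 * 0.8915^5 * 0.1085^1 = 0.3666
i=6: C(6,6)=1 * 0.8915^6 * 0.1085^0 = 0.502
R = sum of terms = 0.9999

0.9999


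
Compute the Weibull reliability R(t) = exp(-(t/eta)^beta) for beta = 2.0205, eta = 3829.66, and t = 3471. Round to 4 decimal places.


beta = 2.0205, eta = 3829.66, t = 3471
t/eta = 3471 / 3829.66 = 0.9063
(t/eta)^beta = 0.9063^2.0205 = 0.8198
R(t) = exp(-0.8198)
R(t) = 0.4405

0.4405


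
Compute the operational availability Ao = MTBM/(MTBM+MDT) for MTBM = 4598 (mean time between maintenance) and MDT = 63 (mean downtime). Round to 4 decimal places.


MTBM = 4598
MDT = 63
MTBM + MDT = 4661
Ao = 4598 / 4661
Ao = 0.9865

0.9865


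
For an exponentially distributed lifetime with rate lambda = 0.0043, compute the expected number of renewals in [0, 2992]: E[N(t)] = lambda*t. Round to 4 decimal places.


lambda = 0.0043
t = 2992
E[N(t)] = lambda * t
E[N(t)] = 0.0043 * 2992
E[N(t)] = 12.8656

12.8656


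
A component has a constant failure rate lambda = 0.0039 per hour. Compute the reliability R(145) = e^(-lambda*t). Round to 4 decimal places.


lambda = 0.0039
t = 145
lambda * t = 0.5655
R(t) = e^(-0.5655)
R(t) = 0.5681

0.5681


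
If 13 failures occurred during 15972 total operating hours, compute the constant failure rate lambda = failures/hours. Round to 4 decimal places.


failures = 13
total_hours = 15972
lambda = 13 / 15972
lambda = 0.0008

0.0008


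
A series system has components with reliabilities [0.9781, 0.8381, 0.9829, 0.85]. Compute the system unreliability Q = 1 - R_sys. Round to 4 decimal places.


Components: [0.9781, 0.8381, 0.9829, 0.85]
After component 1: product = 0.9781
After component 2: product = 0.8197
After component 3: product = 0.8057
After component 4: product = 0.6849
R_sys = 0.6849
Q = 1 - 0.6849 = 0.3151

0.3151


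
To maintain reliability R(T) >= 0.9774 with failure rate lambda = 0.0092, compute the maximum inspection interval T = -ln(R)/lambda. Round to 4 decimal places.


R_target = 0.9774
lambda = 0.0092
-ln(0.9774) = 0.0229
T = 0.0229 / 0.0092
T = 2.4847

2.4847


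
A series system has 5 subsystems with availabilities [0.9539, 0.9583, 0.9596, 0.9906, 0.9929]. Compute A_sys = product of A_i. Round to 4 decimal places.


Subsystems: [0.9539, 0.9583, 0.9596, 0.9906, 0.9929]
After subsystem 1 (A=0.9539): product = 0.9539
After subsystem 2 (A=0.9583): product = 0.9141
After subsystem 3 (A=0.9596): product = 0.8772
After subsystem 4 (A=0.9906): product = 0.8689
After subsystem 5 (A=0.9929): product = 0.8628
A_sys = 0.8628

0.8628


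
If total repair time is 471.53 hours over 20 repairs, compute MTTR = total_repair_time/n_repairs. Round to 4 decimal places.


total_repair_time = 471.53
n_repairs = 20
MTTR = 471.53 / 20
MTTR = 23.5765

23.5765


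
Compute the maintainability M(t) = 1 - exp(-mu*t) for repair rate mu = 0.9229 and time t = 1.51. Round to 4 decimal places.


mu = 0.9229, t = 1.51
mu * t = 0.9229 * 1.51 = 1.3936
exp(-1.3936) = 0.2482
M(t) = 1 - 0.2482
M(t) = 0.7518

0.7518


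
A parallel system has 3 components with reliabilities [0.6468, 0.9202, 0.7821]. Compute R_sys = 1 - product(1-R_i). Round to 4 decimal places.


Components: [0.6468, 0.9202, 0.7821]
(1 - 0.6468) = 0.3532, running product = 0.3532
(1 - 0.9202) = 0.0798, running product = 0.0282
(1 - 0.7821) = 0.2179, running product = 0.0061
Product of (1-R_i) = 0.0061
R_sys = 1 - 0.0061 = 0.9939

0.9939


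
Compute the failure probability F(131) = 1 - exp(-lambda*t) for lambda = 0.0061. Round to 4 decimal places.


lambda = 0.0061, t = 131
lambda * t = 0.7991
exp(-0.7991) = 0.4497
F(t) = 1 - 0.4497
F(t) = 0.5503

0.5503


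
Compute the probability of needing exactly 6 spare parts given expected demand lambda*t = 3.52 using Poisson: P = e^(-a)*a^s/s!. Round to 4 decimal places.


a = 3.52, s = 6
e^(-a) = e^(-3.52) = 0.0296
a^s = 3.52^6 = 1902.1991
s! = 720
P = 0.0296 * 1902.1991 / 720
P = 0.0782

0.0782


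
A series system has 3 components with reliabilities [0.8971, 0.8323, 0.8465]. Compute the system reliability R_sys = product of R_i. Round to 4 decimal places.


Components: [0.8971, 0.8323, 0.8465]
After component 1 (R=0.8971): product = 0.8971
After component 2 (R=0.8323): product = 0.7467
After component 3 (R=0.8465): product = 0.632
R_sys = 0.632

0.632


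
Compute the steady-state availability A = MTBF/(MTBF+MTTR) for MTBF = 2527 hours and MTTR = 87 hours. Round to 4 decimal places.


MTBF = 2527
MTTR = 87
MTBF + MTTR = 2614
A = 2527 / 2614
A = 0.9667

0.9667


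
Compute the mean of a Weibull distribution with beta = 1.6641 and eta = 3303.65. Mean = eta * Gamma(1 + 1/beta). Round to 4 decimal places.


beta = 1.6641, eta = 3303.65
1/beta = 0.6009
1 + 1/beta = 1.6009
Gamma(1.6009) = 0.8936
Mean = 3303.65 * 0.8936
Mean = 2952.2074

2952.2074


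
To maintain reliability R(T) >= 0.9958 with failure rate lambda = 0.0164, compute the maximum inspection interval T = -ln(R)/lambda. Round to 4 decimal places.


R_target = 0.9958
lambda = 0.0164
-ln(0.9958) = 0.0042
T = 0.0042 / 0.0164
T = 0.2566

0.2566


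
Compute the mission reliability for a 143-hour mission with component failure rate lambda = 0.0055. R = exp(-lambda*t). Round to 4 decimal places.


lambda = 0.0055
mission_time = 143
lambda * t = 0.0055 * 143 = 0.7865
R = exp(-0.7865)
R = 0.4554

0.4554


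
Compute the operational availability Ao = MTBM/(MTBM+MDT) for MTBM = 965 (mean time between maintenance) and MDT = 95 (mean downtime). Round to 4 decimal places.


MTBM = 965
MDT = 95
MTBM + MDT = 1060
Ao = 965 / 1060
Ao = 0.9104

0.9104


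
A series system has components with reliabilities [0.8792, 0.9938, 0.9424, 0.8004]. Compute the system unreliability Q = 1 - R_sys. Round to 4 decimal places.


Components: [0.8792, 0.9938, 0.9424, 0.8004]
After component 1: product = 0.8792
After component 2: product = 0.8737
After component 3: product = 0.8234
After component 4: product = 0.6591
R_sys = 0.6591
Q = 1 - 0.6591 = 0.3409

0.3409


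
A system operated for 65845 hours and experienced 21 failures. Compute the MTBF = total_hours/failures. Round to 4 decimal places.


total_hours = 65845
failures = 21
MTBF = 65845 / 21
MTBF = 3135.4762

3135.4762


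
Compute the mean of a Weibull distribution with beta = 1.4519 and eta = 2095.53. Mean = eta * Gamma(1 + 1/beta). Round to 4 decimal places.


beta = 1.4519, eta = 2095.53
1/beta = 0.6888
1 + 1/beta = 1.6888
Gamma(1.6888) = 0.9066
Mean = 2095.53 * 0.9066
Mean = 1899.7143

1899.7143


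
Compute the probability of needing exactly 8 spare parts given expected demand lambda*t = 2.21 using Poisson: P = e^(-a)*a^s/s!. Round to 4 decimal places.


a = 2.21, s = 8
e^(-a) = e^(-2.21) = 0.1097
a^s = 2.21^8 = 569.034
s! = 40320
P = 0.1097 * 569.034 / 40320
P = 0.0015

0.0015


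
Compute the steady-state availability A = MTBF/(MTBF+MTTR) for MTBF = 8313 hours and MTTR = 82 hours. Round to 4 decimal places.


MTBF = 8313
MTTR = 82
MTBF + MTTR = 8395
A = 8313 / 8395
A = 0.9902

0.9902


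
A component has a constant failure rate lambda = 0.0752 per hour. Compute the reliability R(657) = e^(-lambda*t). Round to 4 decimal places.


lambda = 0.0752
t = 657
lambda * t = 49.4064
R(t) = e^(-49.4064)
R(t) = 0.0

0.0


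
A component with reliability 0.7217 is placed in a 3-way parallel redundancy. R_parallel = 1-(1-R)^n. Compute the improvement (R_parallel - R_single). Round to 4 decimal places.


R_single = 0.7217, n = 3
1 - R_single = 0.2783
(1 - R_single)^n = 0.2783^3 = 0.0216
R_parallel = 1 - 0.0216 = 0.9784
Improvement = 0.9784 - 0.7217
Improvement = 0.2567

0.2567


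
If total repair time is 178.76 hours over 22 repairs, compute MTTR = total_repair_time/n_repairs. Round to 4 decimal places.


total_repair_time = 178.76
n_repairs = 22
MTTR = 178.76 / 22
MTTR = 8.1255

8.1255


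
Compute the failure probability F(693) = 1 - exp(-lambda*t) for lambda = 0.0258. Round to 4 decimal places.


lambda = 0.0258, t = 693
lambda * t = 17.8794
exp(-17.8794) = 0.0
F(t) = 1 - 0.0
F(t) = 1.0

1.0


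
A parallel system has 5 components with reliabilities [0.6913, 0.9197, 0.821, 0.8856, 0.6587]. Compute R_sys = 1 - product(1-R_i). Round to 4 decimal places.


Components: [0.6913, 0.9197, 0.821, 0.8856, 0.6587]
(1 - 0.6913) = 0.3087, running product = 0.3087
(1 - 0.9197) = 0.0803, running product = 0.0248
(1 - 0.821) = 0.179, running product = 0.0044
(1 - 0.8856) = 0.1144, running product = 0.0005
(1 - 0.6587) = 0.3413, running product = 0.0002
Product of (1-R_i) = 0.0002
R_sys = 1 - 0.0002 = 0.9998

0.9998


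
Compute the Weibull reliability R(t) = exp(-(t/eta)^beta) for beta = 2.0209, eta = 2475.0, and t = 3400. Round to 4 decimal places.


beta = 2.0209, eta = 2475.0, t = 3400
t/eta = 3400 / 2475.0 = 1.3737
(t/eta)^beta = 1.3737^2.0209 = 1.8997
R(t) = exp(-1.8997)
R(t) = 0.1496

0.1496


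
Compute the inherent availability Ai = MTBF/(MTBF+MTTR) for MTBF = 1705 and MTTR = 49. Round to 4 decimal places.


MTBF = 1705
MTTR = 49
MTBF + MTTR = 1754
Ai = 1705 / 1754
Ai = 0.9721

0.9721


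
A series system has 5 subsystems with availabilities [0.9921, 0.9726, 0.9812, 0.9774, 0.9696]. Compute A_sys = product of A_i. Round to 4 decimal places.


Subsystems: [0.9921, 0.9726, 0.9812, 0.9774, 0.9696]
After subsystem 1 (A=0.9921): product = 0.9921
After subsystem 2 (A=0.9726): product = 0.9649
After subsystem 3 (A=0.9812): product = 0.9468
After subsystem 4 (A=0.9774): product = 0.9254
After subsystem 5 (A=0.9696): product = 0.8972
A_sys = 0.8972

0.8972


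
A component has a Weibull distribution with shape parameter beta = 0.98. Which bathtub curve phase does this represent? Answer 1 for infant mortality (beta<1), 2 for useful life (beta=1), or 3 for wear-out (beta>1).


beta = 0.98
Compare beta to 1:
beta < 1 => infant mortality (phase 1)
beta = 1 => useful life (phase 2)
beta > 1 => wear-out (phase 3)
Since beta = 0.98, this is infant mortality (decreasing failure rate)
Phase = 1

1


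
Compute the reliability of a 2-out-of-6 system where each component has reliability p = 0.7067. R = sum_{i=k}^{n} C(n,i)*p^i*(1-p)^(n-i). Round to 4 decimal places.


k = 2, n = 6, p = 0.7067
i=2: C(6,2)=15 * 0.7067^2 * 0.2933^4 = 0.0554
i=3: C(6,3)=20 * 0.7067^3 * 0.2933^3 = 0.1781
i=4: C(6,4)=15 * 0.7067^4 * 0.2933^2 = 0.3219
i=5: C(6,5)=6 * 0.7067^5 * 0.2933^1 = 0.3102
i=6: C(6,6)=1 * 0.7067^6 * 0.2933^0 = 0.1246
R = sum of terms = 0.9902

0.9902


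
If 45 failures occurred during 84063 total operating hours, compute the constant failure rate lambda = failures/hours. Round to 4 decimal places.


failures = 45
total_hours = 84063
lambda = 45 / 84063
lambda = 0.0005

0.0005


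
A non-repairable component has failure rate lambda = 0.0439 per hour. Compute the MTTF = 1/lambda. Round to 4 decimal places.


lambda = 0.0439
MTTF = 1 / 0.0439
MTTF = 22.779

22.779


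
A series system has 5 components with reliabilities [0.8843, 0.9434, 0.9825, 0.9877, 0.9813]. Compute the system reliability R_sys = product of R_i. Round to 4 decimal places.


Components: [0.8843, 0.9434, 0.9825, 0.9877, 0.9813]
After component 1 (R=0.8843): product = 0.8843
After component 2 (R=0.9434): product = 0.8342
After component 3 (R=0.9825): product = 0.8196
After component 4 (R=0.9877): product = 0.8096
After component 5 (R=0.9813): product = 0.7944
R_sys = 0.7944

0.7944


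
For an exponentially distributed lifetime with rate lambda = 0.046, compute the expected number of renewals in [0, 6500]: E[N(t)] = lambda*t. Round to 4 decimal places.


lambda = 0.046
t = 6500
E[N(t)] = lambda * t
E[N(t)] = 0.046 * 6500
E[N(t)] = 299.0

299.0


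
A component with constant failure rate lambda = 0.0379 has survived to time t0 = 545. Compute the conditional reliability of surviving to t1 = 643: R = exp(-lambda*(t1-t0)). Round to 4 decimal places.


lambda = 0.0379
t0 = 545, t1 = 643
t1 - t0 = 98
lambda * (t1-t0) = 0.0379 * 98 = 3.7142
R = exp(-3.7142)
R = 0.0244

0.0244


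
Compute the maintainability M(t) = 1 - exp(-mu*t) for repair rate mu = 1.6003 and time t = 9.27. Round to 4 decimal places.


mu = 1.6003, t = 9.27
mu * t = 1.6003 * 9.27 = 14.8348
exp(-14.8348) = 0.0
M(t) = 1 - 0.0
M(t) = 1.0

1.0


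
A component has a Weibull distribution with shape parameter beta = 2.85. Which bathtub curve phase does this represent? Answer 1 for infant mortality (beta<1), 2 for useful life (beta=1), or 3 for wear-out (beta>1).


beta = 2.85
Compare beta to 1:
beta < 1 => infant mortality (phase 1)
beta = 1 => useful life (phase 2)
beta > 1 => wear-out (phase 3)
Since beta = 2.85, this is wear-out (increasing failure rate)
Phase = 3

3


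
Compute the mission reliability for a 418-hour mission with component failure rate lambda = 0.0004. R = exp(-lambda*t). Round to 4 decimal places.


lambda = 0.0004
mission_time = 418
lambda * t = 0.0004 * 418 = 0.1672
R = exp(-0.1672)
R = 0.846

0.846
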